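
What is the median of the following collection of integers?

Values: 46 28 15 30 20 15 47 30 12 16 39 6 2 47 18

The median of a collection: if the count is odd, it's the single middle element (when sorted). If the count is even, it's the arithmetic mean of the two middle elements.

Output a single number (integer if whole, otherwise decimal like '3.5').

Step 1: insert 46 -> lo=[46] (size 1, max 46) hi=[] (size 0) -> median=46
Step 2: insert 28 -> lo=[28] (size 1, max 28) hi=[46] (size 1, min 46) -> median=37
Step 3: insert 15 -> lo=[15, 28] (size 2, max 28) hi=[46] (size 1, min 46) -> median=28
Step 4: insert 30 -> lo=[15, 28] (size 2, max 28) hi=[30, 46] (size 2, min 30) -> median=29
Step 5: insert 20 -> lo=[15, 20, 28] (size 3, max 28) hi=[30, 46] (size 2, min 30) -> median=28
Step 6: insert 15 -> lo=[15, 15, 20] (size 3, max 20) hi=[28, 30, 46] (size 3, min 28) -> median=24
Step 7: insert 47 -> lo=[15, 15, 20, 28] (size 4, max 28) hi=[30, 46, 47] (size 3, min 30) -> median=28
Step 8: insert 30 -> lo=[15, 15, 20, 28] (size 4, max 28) hi=[30, 30, 46, 47] (size 4, min 30) -> median=29
Step 9: insert 12 -> lo=[12, 15, 15, 20, 28] (size 5, max 28) hi=[30, 30, 46, 47] (size 4, min 30) -> median=28
Step 10: insert 16 -> lo=[12, 15, 15, 16, 20] (size 5, max 20) hi=[28, 30, 30, 46, 47] (size 5, min 28) -> median=24
Step 11: insert 39 -> lo=[12, 15, 15, 16, 20, 28] (size 6, max 28) hi=[30, 30, 39, 46, 47] (size 5, min 30) -> median=28
Step 12: insert 6 -> lo=[6, 12, 15, 15, 16, 20] (size 6, max 20) hi=[28, 30, 30, 39, 46, 47] (size 6, min 28) -> median=24
Step 13: insert 2 -> lo=[2, 6, 12, 15, 15, 16, 20] (size 7, max 20) hi=[28, 30, 30, 39, 46, 47] (size 6, min 28) -> median=20
Step 14: insert 47 -> lo=[2, 6, 12, 15, 15, 16, 20] (size 7, max 20) hi=[28, 30, 30, 39, 46, 47, 47] (size 7, min 28) -> median=24
Step 15: insert 18 -> lo=[2, 6, 12, 15, 15, 16, 18, 20] (size 8, max 20) hi=[28, 30, 30, 39, 46, 47, 47] (size 7, min 28) -> median=20

Answer: 20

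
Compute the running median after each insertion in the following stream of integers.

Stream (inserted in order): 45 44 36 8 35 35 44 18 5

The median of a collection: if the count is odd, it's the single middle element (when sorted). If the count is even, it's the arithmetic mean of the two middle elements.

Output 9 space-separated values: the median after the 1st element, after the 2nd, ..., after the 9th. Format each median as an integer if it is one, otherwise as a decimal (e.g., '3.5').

Answer: 45 44.5 44 40 36 35.5 36 35.5 35

Derivation:
Step 1: insert 45 -> lo=[45] (size 1, max 45) hi=[] (size 0) -> median=45
Step 2: insert 44 -> lo=[44] (size 1, max 44) hi=[45] (size 1, min 45) -> median=44.5
Step 3: insert 36 -> lo=[36, 44] (size 2, max 44) hi=[45] (size 1, min 45) -> median=44
Step 4: insert 8 -> lo=[8, 36] (size 2, max 36) hi=[44, 45] (size 2, min 44) -> median=40
Step 5: insert 35 -> lo=[8, 35, 36] (size 3, max 36) hi=[44, 45] (size 2, min 44) -> median=36
Step 6: insert 35 -> lo=[8, 35, 35] (size 3, max 35) hi=[36, 44, 45] (size 3, min 36) -> median=35.5
Step 7: insert 44 -> lo=[8, 35, 35, 36] (size 4, max 36) hi=[44, 44, 45] (size 3, min 44) -> median=36
Step 8: insert 18 -> lo=[8, 18, 35, 35] (size 4, max 35) hi=[36, 44, 44, 45] (size 4, min 36) -> median=35.5
Step 9: insert 5 -> lo=[5, 8, 18, 35, 35] (size 5, max 35) hi=[36, 44, 44, 45] (size 4, min 36) -> median=35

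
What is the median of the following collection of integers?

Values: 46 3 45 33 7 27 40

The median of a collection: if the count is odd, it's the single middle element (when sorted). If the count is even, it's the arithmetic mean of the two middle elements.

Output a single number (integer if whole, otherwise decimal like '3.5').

Step 1: insert 46 -> lo=[46] (size 1, max 46) hi=[] (size 0) -> median=46
Step 2: insert 3 -> lo=[3] (size 1, max 3) hi=[46] (size 1, min 46) -> median=24.5
Step 3: insert 45 -> lo=[3, 45] (size 2, max 45) hi=[46] (size 1, min 46) -> median=45
Step 4: insert 33 -> lo=[3, 33] (size 2, max 33) hi=[45, 46] (size 2, min 45) -> median=39
Step 5: insert 7 -> lo=[3, 7, 33] (size 3, max 33) hi=[45, 46] (size 2, min 45) -> median=33
Step 6: insert 27 -> lo=[3, 7, 27] (size 3, max 27) hi=[33, 45, 46] (size 3, min 33) -> median=30
Step 7: insert 40 -> lo=[3, 7, 27, 33] (size 4, max 33) hi=[40, 45, 46] (size 3, min 40) -> median=33

Answer: 33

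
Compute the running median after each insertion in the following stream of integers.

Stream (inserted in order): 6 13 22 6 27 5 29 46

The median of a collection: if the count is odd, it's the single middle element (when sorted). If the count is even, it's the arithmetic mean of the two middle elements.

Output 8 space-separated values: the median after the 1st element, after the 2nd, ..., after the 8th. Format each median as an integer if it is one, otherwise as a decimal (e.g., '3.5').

Answer: 6 9.5 13 9.5 13 9.5 13 17.5

Derivation:
Step 1: insert 6 -> lo=[6] (size 1, max 6) hi=[] (size 0) -> median=6
Step 2: insert 13 -> lo=[6] (size 1, max 6) hi=[13] (size 1, min 13) -> median=9.5
Step 3: insert 22 -> lo=[6, 13] (size 2, max 13) hi=[22] (size 1, min 22) -> median=13
Step 4: insert 6 -> lo=[6, 6] (size 2, max 6) hi=[13, 22] (size 2, min 13) -> median=9.5
Step 5: insert 27 -> lo=[6, 6, 13] (size 3, max 13) hi=[22, 27] (size 2, min 22) -> median=13
Step 6: insert 5 -> lo=[5, 6, 6] (size 3, max 6) hi=[13, 22, 27] (size 3, min 13) -> median=9.5
Step 7: insert 29 -> lo=[5, 6, 6, 13] (size 4, max 13) hi=[22, 27, 29] (size 3, min 22) -> median=13
Step 8: insert 46 -> lo=[5, 6, 6, 13] (size 4, max 13) hi=[22, 27, 29, 46] (size 4, min 22) -> median=17.5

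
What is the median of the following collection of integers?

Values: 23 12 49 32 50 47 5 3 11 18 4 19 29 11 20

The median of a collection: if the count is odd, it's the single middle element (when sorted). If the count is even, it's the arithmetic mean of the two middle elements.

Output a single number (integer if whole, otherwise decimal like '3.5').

Step 1: insert 23 -> lo=[23] (size 1, max 23) hi=[] (size 0) -> median=23
Step 2: insert 12 -> lo=[12] (size 1, max 12) hi=[23] (size 1, min 23) -> median=17.5
Step 3: insert 49 -> lo=[12, 23] (size 2, max 23) hi=[49] (size 1, min 49) -> median=23
Step 4: insert 32 -> lo=[12, 23] (size 2, max 23) hi=[32, 49] (size 2, min 32) -> median=27.5
Step 5: insert 50 -> lo=[12, 23, 32] (size 3, max 32) hi=[49, 50] (size 2, min 49) -> median=32
Step 6: insert 47 -> lo=[12, 23, 32] (size 3, max 32) hi=[47, 49, 50] (size 3, min 47) -> median=39.5
Step 7: insert 5 -> lo=[5, 12, 23, 32] (size 4, max 32) hi=[47, 49, 50] (size 3, min 47) -> median=32
Step 8: insert 3 -> lo=[3, 5, 12, 23] (size 4, max 23) hi=[32, 47, 49, 50] (size 4, min 32) -> median=27.5
Step 9: insert 11 -> lo=[3, 5, 11, 12, 23] (size 5, max 23) hi=[32, 47, 49, 50] (size 4, min 32) -> median=23
Step 10: insert 18 -> lo=[3, 5, 11, 12, 18] (size 5, max 18) hi=[23, 32, 47, 49, 50] (size 5, min 23) -> median=20.5
Step 11: insert 4 -> lo=[3, 4, 5, 11, 12, 18] (size 6, max 18) hi=[23, 32, 47, 49, 50] (size 5, min 23) -> median=18
Step 12: insert 19 -> lo=[3, 4, 5, 11, 12, 18] (size 6, max 18) hi=[19, 23, 32, 47, 49, 50] (size 6, min 19) -> median=18.5
Step 13: insert 29 -> lo=[3, 4, 5, 11, 12, 18, 19] (size 7, max 19) hi=[23, 29, 32, 47, 49, 50] (size 6, min 23) -> median=19
Step 14: insert 11 -> lo=[3, 4, 5, 11, 11, 12, 18] (size 7, max 18) hi=[19, 23, 29, 32, 47, 49, 50] (size 7, min 19) -> median=18.5
Step 15: insert 20 -> lo=[3, 4, 5, 11, 11, 12, 18, 19] (size 8, max 19) hi=[20, 23, 29, 32, 47, 49, 50] (size 7, min 20) -> median=19

Answer: 19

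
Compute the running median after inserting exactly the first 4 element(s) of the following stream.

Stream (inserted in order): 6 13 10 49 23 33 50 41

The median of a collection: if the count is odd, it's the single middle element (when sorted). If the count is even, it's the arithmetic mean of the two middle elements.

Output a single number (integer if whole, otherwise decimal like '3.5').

Step 1: insert 6 -> lo=[6] (size 1, max 6) hi=[] (size 0) -> median=6
Step 2: insert 13 -> lo=[6] (size 1, max 6) hi=[13] (size 1, min 13) -> median=9.5
Step 3: insert 10 -> lo=[6, 10] (size 2, max 10) hi=[13] (size 1, min 13) -> median=10
Step 4: insert 49 -> lo=[6, 10] (size 2, max 10) hi=[13, 49] (size 2, min 13) -> median=11.5

Answer: 11.5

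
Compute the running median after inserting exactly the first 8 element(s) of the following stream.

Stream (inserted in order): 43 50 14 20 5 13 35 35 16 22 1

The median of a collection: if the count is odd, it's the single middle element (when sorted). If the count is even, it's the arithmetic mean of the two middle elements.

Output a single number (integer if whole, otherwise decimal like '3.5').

Answer: 27.5

Derivation:
Step 1: insert 43 -> lo=[43] (size 1, max 43) hi=[] (size 0) -> median=43
Step 2: insert 50 -> lo=[43] (size 1, max 43) hi=[50] (size 1, min 50) -> median=46.5
Step 3: insert 14 -> lo=[14, 43] (size 2, max 43) hi=[50] (size 1, min 50) -> median=43
Step 4: insert 20 -> lo=[14, 20] (size 2, max 20) hi=[43, 50] (size 2, min 43) -> median=31.5
Step 5: insert 5 -> lo=[5, 14, 20] (size 3, max 20) hi=[43, 50] (size 2, min 43) -> median=20
Step 6: insert 13 -> lo=[5, 13, 14] (size 3, max 14) hi=[20, 43, 50] (size 3, min 20) -> median=17
Step 7: insert 35 -> lo=[5, 13, 14, 20] (size 4, max 20) hi=[35, 43, 50] (size 3, min 35) -> median=20
Step 8: insert 35 -> lo=[5, 13, 14, 20] (size 4, max 20) hi=[35, 35, 43, 50] (size 4, min 35) -> median=27.5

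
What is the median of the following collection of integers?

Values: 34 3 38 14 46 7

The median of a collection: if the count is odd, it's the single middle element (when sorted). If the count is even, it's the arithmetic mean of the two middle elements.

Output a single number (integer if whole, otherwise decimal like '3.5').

Answer: 24

Derivation:
Step 1: insert 34 -> lo=[34] (size 1, max 34) hi=[] (size 0) -> median=34
Step 2: insert 3 -> lo=[3] (size 1, max 3) hi=[34] (size 1, min 34) -> median=18.5
Step 3: insert 38 -> lo=[3, 34] (size 2, max 34) hi=[38] (size 1, min 38) -> median=34
Step 4: insert 14 -> lo=[3, 14] (size 2, max 14) hi=[34, 38] (size 2, min 34) -> median=24
Step 5: insert 46 -> lo=[3, 14, 34] (size 3, max 34) hi=[38, 46] (size 2, min 38) -> median=34
Step 6: insert 7 -> lo=[3, 7, 14] (size 3, max 14) hi=[34, 38, 46] (size 3, min 34) -> median=24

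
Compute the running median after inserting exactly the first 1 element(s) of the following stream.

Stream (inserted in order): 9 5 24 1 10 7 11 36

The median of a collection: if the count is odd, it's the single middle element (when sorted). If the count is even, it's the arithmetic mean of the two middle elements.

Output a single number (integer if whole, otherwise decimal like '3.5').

Answer: 9

Derivation:
Step 1: insert 9 -> lo=[9] (size 1, max 9) hi=[] (size 0) -> median=9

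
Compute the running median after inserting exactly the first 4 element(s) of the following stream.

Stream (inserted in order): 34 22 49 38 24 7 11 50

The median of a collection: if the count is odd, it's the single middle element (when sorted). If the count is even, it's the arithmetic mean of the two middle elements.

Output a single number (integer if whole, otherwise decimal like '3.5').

Answer: 36

Derivation:
Step 1: insert 34 -> lo=[34] (size 1, max 34) hi=[] (size 0) -> median=34
Step 2: insert 22 -> lo=[22] (size 1, max 22) hi=[34] (size 1, min 34) -> median=28
Step 3: insert 49 -> lo=[22, 34] (size 2, max 34) hi=[49] (size 1, min 49) -> median=34
Step 4: insert 38 -> lo=[22, 34] (size 2, max 34) hi=[38, 49] (size 2, min 38) -> median=36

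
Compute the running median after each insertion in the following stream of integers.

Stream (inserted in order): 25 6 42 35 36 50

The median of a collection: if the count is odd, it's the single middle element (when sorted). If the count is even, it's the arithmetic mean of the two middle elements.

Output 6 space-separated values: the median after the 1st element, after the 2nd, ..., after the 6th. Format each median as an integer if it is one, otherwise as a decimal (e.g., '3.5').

Step 1: insert 25 -> lo=[25] (size 1, max 25) hi=[] (size 0) -> median=25
Step 2: insert 6 -> lo=[6] (size 1, max 6) hi=[25] (size 1, min 25) -> median=15.5
Step 3: insert 42 -> lo=[6, 25] (size 2, max 25) hi=[42] (size 1, min 42) -> median=25
Step 4: insert 35 -> lo=[6, 25] (size 2, max 25) hi=[35, 42] (size 2, min 35) -> median=30
Step 5: insert 36 -> lo=[6, 25, 35] (size 3, max 35) hi=[36, 42] (size 2, min 36) -> median=35
Step 6: insert 50 -> lo=[6, 25, 35] (size 3, max 35) hi=[36, 42, 50] (size 3, min 36) -> median=35.5

Answer: 25 15.5 25 30 35 35.5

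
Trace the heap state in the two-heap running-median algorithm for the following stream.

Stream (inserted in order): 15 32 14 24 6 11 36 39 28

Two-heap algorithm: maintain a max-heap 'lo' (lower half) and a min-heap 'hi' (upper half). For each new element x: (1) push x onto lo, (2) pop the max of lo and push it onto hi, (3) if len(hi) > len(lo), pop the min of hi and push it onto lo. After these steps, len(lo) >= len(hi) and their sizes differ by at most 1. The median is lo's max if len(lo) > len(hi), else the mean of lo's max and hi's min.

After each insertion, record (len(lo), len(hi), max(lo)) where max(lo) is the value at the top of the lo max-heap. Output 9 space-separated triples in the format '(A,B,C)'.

Answer: (1,0,15) (1,1,15) (2,1,15) (2,2,15) (3,2,15) (3,3,14) (4,3,15) (4,4,15) (5,4,24)

Derivation:
Step 1: insert 15 -> lo=[15] hi=[] -> (len(lo)=1, len(hi)=0, max(lo)=15)
Step 2: insert 32 -> lo=[15] hi=[32] -> (len(lo)=1, len(hi)=1, max(lo)=15)
Step 3: insert 14 -> lo=[14, 15] hi=[32] -> (len(lo)=2, len(hi)=1, max(lo)=15)
Step 4: insert 24 -> lo=[14, 15] hi=[24, 32] -> (len(lo)=2, len(hi)=2, max(lo)=15)
Step 5: insert 6 -> lo=[6, 14, 15] hi=[24, 32] -> (len(lo)=3, len(hi)=2, max(lo)=15)
Step 6: insert 11 -> lo=[6, 11, 14] hi=[15, 24, 32] -> (len(lo)=3, len(hi)=3, max(lo)=14)
Step 7: insert 36 -> lo=[6, 11, 14, 15] hi=[24, 32, 36] -> (len(lo)=4, len(hi)=3, max(lo)=15)
Step 8: insert 39 -> lo=[6, 11, 14, 15] hi=[24, 32, 36, 39] -> (len(lo)=4, len(hi)=4, max(lo)=15)
Step 9: insert 28 -> lo=[6, 11, 14, 15, 24] hi=[28, 32, 36, 39] -> (len(lo)=5, len(hi)=4, max(lo)=24)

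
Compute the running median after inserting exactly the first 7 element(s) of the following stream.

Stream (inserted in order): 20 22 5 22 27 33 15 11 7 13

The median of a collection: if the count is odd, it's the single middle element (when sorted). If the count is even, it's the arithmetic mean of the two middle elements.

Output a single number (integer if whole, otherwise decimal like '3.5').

Step 1: insert 20 -> lo=[20] (size 1, max 20) hi=[] (size 0) -> median=20
Step 2: insert 22 -> lo=[20] (size 1, max 20) hi=[22] (size 1, min 22) -> median=21
Step 3: insert 5 -> lo=[5, 20] (size 2, max 20) hi=[22] (size 1, min 22) -> median=20
Step 4: insert 22 -> lo=[5, 20] (size 2, max 20) hi=[22, 22] (size 2, min 22) -> median=21
Step 5: insert 27 -> lo=[5, 20, 22] (size 3, max 22) hi=[22, 27] (size 2, min 22) -> median=22
Step 6: insert 33 -> lo=[5, 20, 22] (size 3, max 22) hi=[22, 27, 33] (size 3, min 22) -> median=22
Step 7: insert 15 -> lo=[5, 15, 20, 22] (size 4, max 22) hi=[22, 27, 33] (size 3, min 22) -> median=22

Answer: 22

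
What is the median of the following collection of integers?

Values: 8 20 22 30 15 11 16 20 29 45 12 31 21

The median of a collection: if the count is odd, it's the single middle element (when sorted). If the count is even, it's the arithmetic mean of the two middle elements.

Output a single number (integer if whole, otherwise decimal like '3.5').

Step 1: insert 8 -> lo=[8] (size 1, max 8) hi=[] (size 0) -> median=8
Step 2: insert 20 -> lo=[8] (size 1, max 8) hi=[20] (size 1, min 20) -> median=14
Step 3: insert 22 -> lo=[8, 20] (size 2, max 20) hi=[22] (size 1, min 22) -> median=20
Step 4: insert 30 -> lo=[8, 20] (size 2, max 20) hi=[22, 30] (size 2, min 22) -> median=21
Step 5: insert 15 -> lo=[8, 15, 20] (size 3, max 20) hi=[22, 30] (size 2, min 22) -> median=20
Step 6: insert 11 -> lo=[8, 11, 15] (size 3, max 15) hi=[20, 22, 30] (size 3, min 20) -> median=17.5
Step 7: insert 16 -> lo=[8, 11, 15, 16] (size 4, max 16) hi=[20, 22, 30] (size 3, min 20) -> median=16
Step 8: insert 20 -> lo=[8, 11, 15, 16] (size 4, max 16) hi=[20, 20, 22, 30] (size 4, min 20) -> median=18
Step 9: insert 29 -> lo=[8, 11, 15, 16, 20] (size 5, max 20) hi=[20, 22, 29, 30] (size 4, min 20) -> median=20
Step 10: insert 45 -> lo=[8, 11, 15, 16, 20] (size 5, max 20) hi=[20, 22, 29, 30, 45] (size 5, min 20) -> median=20
Step 11: insert 12 -> lo=[8, 11, 12, 15, 16, 20] (size 6, max 20) hi=[20, 22, 29, 30, 45] (size 5, min 20) -> median=20
Step 12: insert 31 -> lo=[8, 11, 12, 15, 16, 20] (size 6, max 20) hi=[20, 22, 29, 30, 31, 45] (size 6, min 20) -> median=20
Step 13: insert 21 -> lo=[8, 11, 12, 15, 16, 20, 20] (size 7, max 20) hi=[21, 22, 29, 30, 31, 45] (size 6, min 21) -> median=20

Answer: 20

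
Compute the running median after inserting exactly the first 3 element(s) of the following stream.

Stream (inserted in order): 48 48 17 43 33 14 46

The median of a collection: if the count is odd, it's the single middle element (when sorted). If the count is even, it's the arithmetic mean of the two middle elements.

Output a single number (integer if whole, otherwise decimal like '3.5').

Step 1: insert 48 -> lo=[48] (size 1, max 48) hi=[] (size 0) -> median=48
Step 2: insert 48 -> lo=[48] (size 1, max 48) hi=[48] (size 1, min 48) -> median=48
Step 3: insert 17 -> lo=[17, 48] (size 2, max 48) hi=[48] (size 1, min 48) -> median=48

Answer: 48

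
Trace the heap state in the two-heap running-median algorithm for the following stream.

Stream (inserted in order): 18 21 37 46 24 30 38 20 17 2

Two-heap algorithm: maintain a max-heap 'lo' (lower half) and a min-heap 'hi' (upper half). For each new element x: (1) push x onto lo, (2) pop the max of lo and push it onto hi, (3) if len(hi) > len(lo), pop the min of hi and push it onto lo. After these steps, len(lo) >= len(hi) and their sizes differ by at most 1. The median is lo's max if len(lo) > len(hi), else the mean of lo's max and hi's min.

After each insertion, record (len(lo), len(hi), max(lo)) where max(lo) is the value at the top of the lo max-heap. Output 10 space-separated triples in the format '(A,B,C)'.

Answer: (1,0,18) (1,1,18) (2,1,21) (2,2,21) (3,2,24) (3,3,24) (4,3,30) (4,4,24) (5,4,24) (5,5,21)

Derivation:
Step 1: insert 18 -> lo=[18] hi=[] -> (len(lo)=1, len(hi)=0, max(lo)=18)
Step 2: insert 21 -> lo=[18] hi=[21] -> (len(lo)=1, len(hi)=1, max(lo)=18)
Step 3: insert 37 -> lo=[18, 21] hi=[37] -> (len(lo)=2, len(hi)=1, max(lo)=21)
Step 4: insert 46 -> lo=[18, 21] hi=[37, 46] -> (len(lo)=2, len(hi)=2, max(lo)=21)
Step 5: insert 24 -> lo=[18, 21, 24] hi=[37, 46] -> (len(lo)=3, len(hi)=2, max(lo)=24)
Step 6: insert 30 -> lo=[18, 21, 24] hi=[30, 37, 46] -> (len(lo)=3, len(hi)=3, max(lo)=24)
Step 7: insert 38 -> lo=[18, 21, 24, 30] hi=[37, 38, 46] -> (len(lo)=4, len(hi)=3, max(lo)=30)
Step 8: insert 20 -> lo=[18, 20, 21, 24] hi=[30, 37, 38, 46] -> (len(lo)=4, len(hi)=4, max(lo)=24)
Step 9: insert 17 -> lo=[17, 18, 20, 21, 24] hi=[30, 37, 38, 46] -> (len(lo)=5, len(hi)=4, max(lo)=24)
Step 10: insert 2 -> lo=[2, 17, 18, 20, 21] hi=[24, 30, 37, 38, 46] -> (len(lo)=5, len(hi)=5, max(lo)=21)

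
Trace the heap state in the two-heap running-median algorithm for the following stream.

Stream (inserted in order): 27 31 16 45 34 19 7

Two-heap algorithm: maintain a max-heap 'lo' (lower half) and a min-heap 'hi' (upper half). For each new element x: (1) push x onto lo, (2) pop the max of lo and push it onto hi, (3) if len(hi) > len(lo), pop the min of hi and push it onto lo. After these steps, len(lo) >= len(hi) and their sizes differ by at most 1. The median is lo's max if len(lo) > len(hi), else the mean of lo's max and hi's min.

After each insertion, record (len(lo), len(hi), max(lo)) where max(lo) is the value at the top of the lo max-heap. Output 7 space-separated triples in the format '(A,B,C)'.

Answer: (1,0,27) (1,1,27) (2,1,27) (2,2,27) (3,2,31) (3,3,27) (4,3,27)

Derivation:
Step 1: insert 27 -> lo=[27] hi=[] -> (len(lo)=1, len(hi)=0, max(lo)=27)
Step 2: insert 31 -> lo=[27] hi=[31] -> (len(lo)=1, len(hi)=1, max(lo)=27)
Step 3: insert 16 -> lo=[16, 27] hi=[31] -> (len(lo)=2, len(hi)=1, max(lo)=27)
Step 4: insert 45 -> lo=[16, 27] hi=[31, 45] -> (len(lo)=2, len(hi)=2, max(lo)=27)
Step 5: insert 34 -> lo=[16, 27, 31] hi=[34, 45] -> (len(lo)=3, len(hi)=2, max(lo)=31)
Step 6: insert 19 -> lo=[16, 19, 27] hi=[31, 34, 45] -> (len(lo)=3, len(hi)=3, max(lo)=27)
Step 7: insert 7 -> lo=[7, 16, 19, 27] hi=[31, 34, 45] -> (len(lo)=4, len(hi)=3, max(lo)=27)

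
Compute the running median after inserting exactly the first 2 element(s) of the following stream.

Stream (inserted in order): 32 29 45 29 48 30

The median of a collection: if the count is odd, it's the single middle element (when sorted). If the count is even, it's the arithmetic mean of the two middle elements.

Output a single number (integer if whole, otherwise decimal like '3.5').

Step 1: insert 32 -> lo=[32] (size 1, max 32) hi=[] (size 0) -> median=32
Step 2: insert 29 -> lo=[29] (size 1, max 29) hi=[32] (size 1, min 32) -> median=30.5

Answer: 30.5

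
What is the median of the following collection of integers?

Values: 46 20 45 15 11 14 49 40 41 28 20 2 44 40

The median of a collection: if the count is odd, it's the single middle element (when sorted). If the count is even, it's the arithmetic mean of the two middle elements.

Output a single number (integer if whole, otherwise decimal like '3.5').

Step 1: insert 46 -> lo=[46] (size 1, max 46) hi=[] (size 0) -> median=46
Step 2: insert 20 -> lo=[20] (size 1, max 20) hi=[46] (size 1, min 46) -> median=33
Step 3: insert 45 -> lo=[20, 45] (size 2, max 45) hi=[46] (size 1, min 46) -> median=45
Step 4: insert 15 -> lo=[15, 20] (size 2, max 20) hi=[45, 46] (size 2, min 45) -> median=32.5
Step 5: insert 11 -> lo=[11, 15, 20] (size 3, max 20) hi=[45, 46] (size 2, min 45) -> median=20
Step 6: insert 14 -> lo=[11, 14, 15] (size 3, max 15) hi=[20, 45, 46] (size 3, min 20) -> median=17.5
Step 7: insert 49 -> lo=[11, 14, 15, 20] (size 4, max 20) hi=[45, 46, 49] (size 3, min 45) -> median=20
Step 8: insert 40 -> lo=[11, 14, 15, 20] (size 4, max 20) hi=[40, 45, 46, 49] (size 4, min 40) -> median=30
Step 9: insert 41 -> lo=[11, 14, 15, 20, 40] (size 5, max 40) hi=[41, 45, 46, 49] (size 4, min 41) -> median=40
Step 10: insert 28 -> lo=[11, 14, 15, 20, 28] (size 5, max 28) hi=[40, 41, 45, 46, 49] (size 5, min 40) -> median=34
Step 11: insert 20 -> lo=[11, 14, 15, 20, 20, 28] (size 6, max 28) hi=[40, 41, 45, 46, 49] (size 5, min 40) -> median=28
Step 12: insert 2 -> lo=[2, 11, 14, 15, 20, 20] (size 6, max 20) hi=[28, 40, 41, 45, 46, 49] (size 6, min 28) -> median=24
Step 13: insert 44 -> lo=[2, 11, 14, 15, 20, 20, 28] (size 7, max 28) hi=[40, 41, 44, 45, 46, 49] (size 6, min 40) -> median=28
Step 14: insert 40 -> lo=[2, 11, 14, 15, 20, 20, 28] (size 7, max 28) hi=[40, 40, 41, 44, 45, 46, 49] (size 7, min 40) -> median=34

Answer: 34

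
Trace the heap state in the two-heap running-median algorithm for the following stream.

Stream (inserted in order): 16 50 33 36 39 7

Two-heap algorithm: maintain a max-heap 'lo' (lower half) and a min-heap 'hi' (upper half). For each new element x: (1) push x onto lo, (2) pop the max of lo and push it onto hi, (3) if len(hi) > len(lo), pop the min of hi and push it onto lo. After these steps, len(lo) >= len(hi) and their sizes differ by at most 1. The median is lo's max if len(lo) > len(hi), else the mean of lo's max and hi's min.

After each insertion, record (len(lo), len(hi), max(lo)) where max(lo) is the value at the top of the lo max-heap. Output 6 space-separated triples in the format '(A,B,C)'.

Step 1: insert 16 -> lo=[16] hi=[] -> (len(lo)=1, len(hi)=0, max(lo)=16)
Step 2: insert 50 -> lo=[16] hi=[50] -> (len(lo)=1, len(hi)=1, max(lo)=16)
Step 3: insert 33 -> lo=[16, 33] hi=[50] -> (len(lo)=2, len(hi)=1, max(lo)=33)
Step 4: insert 36 -> lo=[16, 33] hi=[36, 50] -> (len(lo)=2, len(hi)=2, max(lo)=33)
Step 5: insert 39 -> lo=[16, 33, 36] hi=[39, 50] -> (len(lo)=3, len(hi)=2, max(lo)=36)
Step 6: insert 7 -> lo=[7, 16, 33] hi=[36, 39, 50] -> (len(lo)=3, len(hi)=3, max(lo)=33)

Answer: (1,0,16) (1,1,16) (2,1,33) (2,2,33) (3,2,36) (3,3,33)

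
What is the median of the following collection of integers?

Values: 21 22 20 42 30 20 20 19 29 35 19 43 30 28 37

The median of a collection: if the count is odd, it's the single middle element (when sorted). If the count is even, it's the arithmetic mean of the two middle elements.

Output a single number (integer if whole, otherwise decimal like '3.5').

Answer: 28

Derivation:
Step 1: insert 21 -> lo=[21] (size 1, max 21) hi=[] (size 0) -> median=21
Step 2: insert 22 -> lo=[21] (size 1, max 21) hi=[22] (size 1, min 22) -> median=21.5
Step 3: insert 20 -> lo=[20, 21] (size 2, max 21) hi=[22] (size 1, min 22) -> median=21
Step 4: insert 42 -> lo=[20, 21] (size 2, max 21) hi=[22, 42] (size 2, min 22) -> median=21.5
Step 5: insert 30 -> lo=[20, 21, 22] (size 3, max 22) hi=[30, 42] (size 2, min 30) -> median=22
Step 6: insert 20 -> lo=[20, 20, 21] (size 3, max 21) hi=[22, 30, 42] (size 3, min 22) -> median=21.5
Step 7: insert 20 -> lo=[20, 20, 20, 21] (size 4, max 21) hi=[22, 30, 42] (size 3, min 22) -> median=21
Step 8: insert 19 -> lo=[19, 20, 20, 20] (size 4, max 20) hi=[21, 22, 30, 42] (size 4, min 21) -> median=20.5
Step 9: insert 29 -> lo=[19, 20, 20, 20, 21] (size 5, max 21) hi=[22, 29, 30, 42] (size 4, min 22) -> median=21
Step 10: insert 35 -> lo=[19, 20, 20, 20, 21] (size 5, max 21) hi=[22, 29, 30, 35, 42] (size 5, min 22) -> median=21.5
Step 11: insert 19 -> lo=[19, 19, 20, 20, 20, 21] (size 6, max 21) hi=[22, 29, 30, 35, 42] (size 5, min 22) -> median=21
Step 12: insert 43 -> lo=[19, 19, 20, 20, 20, 21] (size 6, max 21) hi=[22, 29, 30, 35, 42, 43] (size 6, min 22) -> median=21.5
Step 13: insert 30 -> lo=[19, 19, 20, 20, 20, 21, 22] (size 7, max 22) hi=[29, 30, 30, 35, 42, 43] (size 6, min 29) -> median=22
Step 14: insert 28 -> lo=[19, 19, 20, 20, 20, 21, 22] (size 7, max 22) hi=[28, 29, 30, 30, 35, 42, 43] (size 7, min 28) -> median=25
Step 15: insert 37 -> lo=[19, 19, 20, 20, 20, 21, 22, 28] (size 8, max 28) hi=[29, 30, 30, 35, 37, 42, 43] (size 7, min 29) -> median=28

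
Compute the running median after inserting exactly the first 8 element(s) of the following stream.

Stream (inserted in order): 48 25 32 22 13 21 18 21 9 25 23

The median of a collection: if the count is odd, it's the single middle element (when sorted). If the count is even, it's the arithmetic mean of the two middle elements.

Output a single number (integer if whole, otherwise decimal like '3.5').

Answer: 21.5

Derivation:
Step 1: insert 48 -> lo=[48] (size 1, max 48) hi=[] (size 0) -> median=48
Step 2: insert 25 -> lo=[25] (size 1, max 25) hi=[48] (size 1, min 48) -> median=36.5
Step 3: insert 32 -> lo=[25, 32] (size 2, max 32) hi=[48] (size 1, min 48) -> median=32
Step 4: insert 22 -> lo=[22, 25] (size 2, max 25) hi=[32, 48] (size 2, min 32) -> median=28.5
Step 5: insert 13 -> lo=[13, 22, 25] (size 3, max 25) hi=[32, 48] (size 2, min 32) -> median=25
Step 6: insert 21 -> lo=[13, 21, 22] (size 3, max 22) hi=[25, 32, 48] (size 3, min 25) -> median=23.5
Step 7: insert 18 -> lo=[13, 18, 21, 22] (size 4, max 22) hi=[25, 32, 48] (size 3, min 25) -> median=22
Step 8: insert 21 -> lo=[13, 18, 21, 21] (size 4, max 21) hi=[22, 25, 32, 48] (size 4, min 22) -> median=21.5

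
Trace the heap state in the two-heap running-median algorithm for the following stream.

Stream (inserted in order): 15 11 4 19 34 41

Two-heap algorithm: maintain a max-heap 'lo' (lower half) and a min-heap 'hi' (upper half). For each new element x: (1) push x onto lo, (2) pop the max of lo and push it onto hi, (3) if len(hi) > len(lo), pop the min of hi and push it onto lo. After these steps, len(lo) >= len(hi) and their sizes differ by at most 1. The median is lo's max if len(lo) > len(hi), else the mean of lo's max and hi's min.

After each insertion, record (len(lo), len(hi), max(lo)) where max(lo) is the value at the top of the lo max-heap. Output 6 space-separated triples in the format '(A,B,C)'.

Answer: (1,0,15) (1,1,11) (2,1,11) (2,2,11) (3,2,15) (3,3,15)

Derivation:
Step 1: insert 15 -> lo=[15] hi=[] -> (len(lo)=1, len(hi)=0, max(lo)=15)
Step 2: insert 11 -> lo=[11] hi=[15] -> (len(lo)=1, len(hi)=1, max(lo)=11)
Step 3: insert 4 -> lo=[4, 11] hi=[15] -> (len(lo)=2, len(hi)=1, max(lo)=11)
Step 4: insert 19 -> lo=[4, 11] hi=[15, 19] -> (len(lo)=2, len(hi)=2, max(lo)=11)
Step 5: insert 34 -> lo=[4, 11, 15] hi=[19, 34] -> (len(lo)=3, len(hi)=2, max(lo)=15)
Step 6: insert 41 -> lo=[4, 11, 15] hi=[19, 34, 41] -> (len(lo)=3, len(hi)=3, max(lo)=15)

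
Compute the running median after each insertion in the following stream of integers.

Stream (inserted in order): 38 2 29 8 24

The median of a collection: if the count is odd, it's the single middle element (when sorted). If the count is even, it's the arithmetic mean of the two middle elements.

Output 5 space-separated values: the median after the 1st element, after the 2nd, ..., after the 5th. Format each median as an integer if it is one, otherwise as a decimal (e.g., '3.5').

Answer: 38 20 29 18.5 24

Derivation:
Step 1: insert 38 -> lo=[38] (size 1, max 38) hi=[] (size 0) -> median=38
Step 2: insert 2 -> lo=[2] (size 1, max 2) hi=[38] (size 1, min 38) -> median=20
Step 3: insert 29 -> lo=[2, 29] (size 2, max 29) hi=[38] (size 1, min 38) -> median=29
Step 4: insert 8 -> lo=[2, 8] (size 2, max 8) hi=[29, 38] (size 2, min 29) -> median=18.5
Step 5: insert 24 -> lo=[2, 8, 24] (size 3, max 24) hi=[29, 38] (size 2, min 29) -> median=24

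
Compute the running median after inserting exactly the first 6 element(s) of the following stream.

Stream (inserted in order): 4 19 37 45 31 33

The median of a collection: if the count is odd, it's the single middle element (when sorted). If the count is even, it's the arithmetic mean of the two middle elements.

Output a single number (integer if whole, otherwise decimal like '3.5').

Answer: 32

Derivation:
Step 1: insert 4 -> lo=[4] (size 1, max 4) hi=[] (size 0) -> median=4
Step 2: insert 19 -> lo=[4] (size 1, max 4) hi=[19] (size 1, min 19) -> median=11.5
Step 3: insert 37 -> lo=[4, 19] (size 2, max 19) hi=[37] (size 1, min 37) -> median=19
Step 4: insert 45 -> lo=[4, 19] (size 2, max 19) hi=[37, 45] (size 2, min 37) -> median=28
Step 5: insert 31 -> lo=[4, 19, 31] (size 3, max 31) hi=[37, 45] (size 2, min 37) -> median=31
Step 6: insert 33 -> lo=[4, 19, 31] (size 3, max 31) hi=[33, 37, 45] (size 3, min 33) -> median=32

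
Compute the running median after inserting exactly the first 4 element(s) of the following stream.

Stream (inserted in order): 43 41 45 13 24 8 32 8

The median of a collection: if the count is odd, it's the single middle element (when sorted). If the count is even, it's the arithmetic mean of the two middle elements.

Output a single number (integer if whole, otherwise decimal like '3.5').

Answer: 42

Derivation:
Step 1: insert 43 -> lo=[43] (size 1, max 43) hi=[] (size 0) -> median=43
Step 2: insert 41 -> lo=[41] (size 1, max 41) hi=[43] (size 1, min 43) -> median=42
Step 3: insert 45 -> lo=[41, 43] (size 2, max 43) hi=[45] (size 1, min 45) -> median=43
Step 4: insert 13 -> lo=[13, 41] (size 2, max 41) hi=[43, 45] (size 2, min 43) -> median=42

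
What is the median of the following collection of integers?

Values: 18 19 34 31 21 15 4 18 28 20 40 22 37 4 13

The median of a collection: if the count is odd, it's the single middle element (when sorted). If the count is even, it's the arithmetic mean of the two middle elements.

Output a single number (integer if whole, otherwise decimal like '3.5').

Answer: 20

Derivation:
Step 1: insert 18 -> lo=[18] (size 1, max 18) hi=[] (size 0) -> median=18
Step 2: insert 19 -> lo=[18] (size 1, max 18) hi=[19] (size 1, min 19) -> median=18.5
Step 3: insert 34 -> lo=[18, 19] (size 2, max 19) hi=[34] (size 1, min 34) -> median=19
Step 4: insert 31 -> lo=[18, 19] (size 2, max 19) hi=[31, 34] (size 2, min 31) -> median=25
Step 5: insert 21 -> lo=[18, 19, 21] (size 3, max 21) hi=[31, 34] (size 2, min 31) -> median=21
Step 6: insert 15 -> lo=[15, 18, 19] (size 3, max 19) hi=[21, 31, 34] (size 3, min 21) -> median=20
Step 7: insert 4 -> lo=[4, 15, 18, 19] (size 4, max 19) hi=[21, 31, 34] (size 3, min 21) -> median=19
Step 8: insert 18 -> lo=[4, 15, 18, 18] (size 4, max 18) hi=[19, 21, 31, 34] (size 4, min 19) -> median=18.5
Step 9: insert 28 -> lo=[4, 15, 18, 18, 19] (size 5, max 19) hi=[21, 28, 31, 34] (size 4, min 21) -> median=19
Step 10: insert 20 -> lo=[4, 15, 18, 18, 19] (size 5, max 19) hi=[20, 21, 28, 31, 34] (size 5, min 20) -> median=19.5
Step 11: insert 40 -> lo=[4, 15, 18, 18, 19, 20] (size 6, max 20) hi=[21, 28, 31, 34, 40] (size 5, min 21) -> median=20
Step 12: insert 22 -> lo=[4, 15, 18, 18, 19, 20] (size 6, max 20) hi=[21, 22, 28, 31, 34, 40] (size 6, min 21) -> median=20.5
Step 13: insert 37 -> lo=[4, 15, 18, 18, 19, 20, 21] (size 7, max 21) hi=[22, 28, 31, 34, 37, 40] (size 6, min 22) -> median=21
Step 14: insert 4 -> lo=[4, 4, 15, 18, 18, 19, 20] (size 7, max 20) hi=[21, 22, 28, 31, 34, 37, 40] (size 7, min 21) -> median=20.5
Step 15: insert 13 -> lo=[4, 4, 13, 15, 18, 18, 19, 20] (size 8, max 20) hi=[21, 22, 28, 31, 34, 37, 40] (size 7, min 21) -> median=20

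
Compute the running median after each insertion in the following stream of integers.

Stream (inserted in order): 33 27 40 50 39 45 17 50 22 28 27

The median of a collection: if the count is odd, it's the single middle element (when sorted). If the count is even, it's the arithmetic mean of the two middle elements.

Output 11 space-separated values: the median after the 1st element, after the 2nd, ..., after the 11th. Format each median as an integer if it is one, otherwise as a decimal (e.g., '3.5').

Step 1: insert 33 -> lo=[33] (size 1, max 33) hi=[] (size 0) -> median=33
Step 2: insert 27 -> lo=[27] (size 1, max 27) hi=[33] (size 1, min 33) -> median=30
Step 3: insert 40 -> lo=[27, 33] (size 2, max 33) hi=[40] (size 1, min 40) -> median=33
Step 4: insert 50 -> lo=[27, 33] (size 2, max 33) hi=[40, 50] (size 2, min 40) -> median=36.5
Step 5: insert 39 -> lo=[27, 33, 39] (size 3, max 39) hi=[40, 50] (size 2, min 40) -> median=39
Step 6: insert 45 -> lo=[27, 33, 39] (size 3, max 39) hi=[40, 45, 50] (size 3, min 40) -> median=39.5
Step 7: insert 17 -> lo=[17, 27, 33, 39] (size 4, max 39) hi=[40, 45, 50] (size 3, min 40) -> median=39
Step 8: insert 50 -> lo=[17, 27, 33, 39] (size 4, max 39) hi=[40, 45, 50, 50] (size 4, min 40) -> median=39.5
Step 9: insert 22 -> lo=[17, 22, 27, 33, 39] (size 5, max 39) hi=[40, 45, 50, 50] (size 4, min 40) -> median=39
Step 10: insert 28 -> lo=[17, 22, 27, 28, 33] (size 5, max 33) hi=[39, 40, 45, 50, 50] (size 5, min 39) -> median=36
Step 11: insert 27 -> lo=[17, 22, 27, 27, 28, 33] (size 6, max 33) hi=[39, 40, 45, 50, 50] (size 5, min 39) -> median=33

Answer: 33 30 33 36.5 39 39.5 39 39.5 39 36 33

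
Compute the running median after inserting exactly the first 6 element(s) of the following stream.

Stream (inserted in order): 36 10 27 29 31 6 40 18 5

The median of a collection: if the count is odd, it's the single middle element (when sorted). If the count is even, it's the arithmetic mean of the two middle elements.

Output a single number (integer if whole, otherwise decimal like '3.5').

Answer: 28

Derivation:
Step 1: insert 36 -> lo=[36] (size 1, max 36) hi=[] (size 0) -> median=36
Step 2: insert 10 -> lo=[10] (size 1, max 10) hi=[36] (size 1, min 36) -> median=23
Step 3: insert 27 -> lo=[10, 27] (size 2, max 27) hi=[36] (size 1, min 36) -> median=27
Step 4: insert 29 -> lo=[10, 27] (size 2, max 27) hi=[29, 36] (size 2, min 29) -> median=28
Step 5: insert 31 -> lo=[10, 27, 29] (size 3, max 29) hi=[31, 36] (size 2, min 31) -> median=29
Step 6: insert 6 -> lo=[6, 10, 27] (size 3, max 27) hi=[29, 31, 36] (size 3, min 29) -> median=28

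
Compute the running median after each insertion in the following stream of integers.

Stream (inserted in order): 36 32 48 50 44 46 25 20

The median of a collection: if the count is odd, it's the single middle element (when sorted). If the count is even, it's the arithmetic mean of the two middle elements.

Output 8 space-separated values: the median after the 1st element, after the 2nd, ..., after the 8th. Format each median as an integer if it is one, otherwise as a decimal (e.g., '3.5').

Step 1: insert 36 -> lo=[36] (size 1, max 36) hi=[] (size 0) -> median=36
Step 2: insert 32 -> lo=[32] (size 1, max 32) hi=[36] (size 1, min 36) -> median=34
Step 3: insert 48 -> lo=[32, 36] (size 2, max 36) hi=[48] (size 1, min 48) -> median=36
Step 4: insert 50 -> lo=[32, 36] (size 2, max 36) hi=[48, 50] (size 2, min 48) -> median=42
Step 5: insert 44 -> lo=[32, 36, 44] (size 3, max 44) hi=[48, 50] (size 2, min 48) -> median=44
Step 6: insert 46 -> lo=[32, 36, 44] (size 3, max 44) hi=[46, 48, 50] (size 3, min 46) -> median=45
Step 7: insert 25 -> lo=[25, 32, 36, 44] (size 4, max 44) hi=[46, 48, 50] (size 3, min 46) -> median=44
Step 8: insert 20 -> lo=[20, 25, 32, 36] (size 4, max 36) hi=[44, 46, 48, 50] (size 4, min 44) -> median=40

Answer: 36 34 36 42 44 45 44 40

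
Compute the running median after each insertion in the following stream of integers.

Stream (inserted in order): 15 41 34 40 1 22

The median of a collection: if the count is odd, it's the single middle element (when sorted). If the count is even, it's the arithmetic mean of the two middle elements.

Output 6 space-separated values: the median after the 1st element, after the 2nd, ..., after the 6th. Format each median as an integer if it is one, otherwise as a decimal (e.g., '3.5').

Answer: 15 28 34 37 34 28

Derivation:
Step 1: insert 15 -> lo=[15] (size 1, max 15) hi=[] (size 0) -> median=15
Step 2: insert 41 -> lo=[15] (size 1, max 15) hi=[41] (size 1, min 41) -> median=28
Step 3: insert 34 -> lo=[15, 34] (size 2, max 34) hi=[41] (size 1, min 41) -> median=34
Step 4: insert 40 -> lo=[15, 34] (size 2, max 34) hi=[40, 41] (size 2, min 40) -> median=37
Step 5: insert 1 -> lo=[1, 15, 34] (size 3, max 34) hi=[40, 41] (size 2, min 40) -> median=34
Step 6: insert 22 -> lo=[1, 15, 22] (size 3, max 22) hi=[34, 40, 41] (size 3, min 34) -> median=28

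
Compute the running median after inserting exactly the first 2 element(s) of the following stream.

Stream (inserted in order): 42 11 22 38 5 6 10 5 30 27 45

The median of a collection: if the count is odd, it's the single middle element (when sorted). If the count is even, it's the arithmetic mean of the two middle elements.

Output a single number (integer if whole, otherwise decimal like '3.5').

Step 1: insert 42 -> lo=[42] (size 1, max 42) hi=[] (size 0) -> median=42
Step 2: insert 11 -> lo=[11] (size 1, max 11) hi=[42] (size 1, min 42) -> median=26.5

Answer: 26.5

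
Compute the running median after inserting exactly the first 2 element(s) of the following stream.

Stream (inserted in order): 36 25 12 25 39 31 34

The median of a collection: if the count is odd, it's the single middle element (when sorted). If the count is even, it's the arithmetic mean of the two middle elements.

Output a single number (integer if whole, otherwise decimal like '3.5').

Step 1: insert 36 -> lo=[36] (size 1, max 36) hi=[] (size 0) -> median=36
Step 2: insert 25 -> lo=[25] (size 1, max 25) hi=[36] (size 1, min 36) -> median=30.5

Answer: 30.5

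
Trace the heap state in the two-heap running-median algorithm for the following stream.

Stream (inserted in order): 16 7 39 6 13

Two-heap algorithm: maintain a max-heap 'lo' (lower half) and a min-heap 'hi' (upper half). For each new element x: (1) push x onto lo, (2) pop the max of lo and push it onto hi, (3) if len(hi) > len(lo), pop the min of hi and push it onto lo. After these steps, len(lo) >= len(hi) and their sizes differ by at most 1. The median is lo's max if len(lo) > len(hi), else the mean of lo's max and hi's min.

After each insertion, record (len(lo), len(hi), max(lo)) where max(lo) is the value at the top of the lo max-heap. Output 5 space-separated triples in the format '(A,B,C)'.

Answer: (1,0,16) (1,1,7) (2,1,16) (2,2,7) (3,2,13)

Derivation:
Step 1: insert 16 -> lo=[16] hi=[] -> (len(lo)=1, len(hi)=0, max(lo)=16)
Step 2: insert 7 -> lo=[7] hi=[16] -> (len(lo)=1, len(hi)=1, max(lo)=7)
Step 3: insert 39 -> lo=[7, 16] hi=[39] -> (len(lo)=2, len(hi)=1, max(lo)=16)
Step 4: insert 6 -> lo=[6, 7] hi=[16, 39] -> (len(lo)=2, len(hi)=2, max(lo)=7)
Step 5: insert 13 -> lo=[6, 7, 13] hi=[16, 39] -> (len(lo)=3, len(hi)=2, max(lo)=13)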